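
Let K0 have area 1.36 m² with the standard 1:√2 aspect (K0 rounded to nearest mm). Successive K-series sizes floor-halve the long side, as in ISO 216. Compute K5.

Let K0's short side be w mm. w · w√2 = 1.36 m² = 1,360,000 mm², so w ≈ 980.6 mm and w√2 ≈ 1386.8 mm → K0 = 981 × 1387 mm.
K1: ⌊1387/2⌋ × 981 = 693 × 981 mm
K2: ⌊981/2⌋ × 693 = 490 × 693 mm
K3: ⌊693/2⌋ × 490 = 346 × 490 mm
K4: ⌊490/2⌋ × 346 = 245 × 346 mm
K5: ⌊346/2⌋ × 245 = 173 × 245 mm

173 × 245 mm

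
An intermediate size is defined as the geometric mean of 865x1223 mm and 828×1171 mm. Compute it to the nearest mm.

846 × 1197 mm

Short side: √(865 · 828) = √716220 ≈ 846.3 → 846 mm
Long side: √(1223 · 1171) = √1432133 ≈ 1196.7 → 1197 mm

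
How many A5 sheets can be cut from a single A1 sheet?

Each ISO step halves the sheet: 1 × A1 → 2 × A2 → 4 × A3 → 8 × A4 → …
From A1 to A5 is 4 halving steps: 2^4 = 16.

16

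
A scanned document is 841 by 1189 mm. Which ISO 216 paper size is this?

Aspect ratio 1189/841 ≈ 1.414 — close to the ISO √2 ≈ 1.414.
In the A-series (A0 area = 1 m²): A0 = 841 × 1189 mm.

A0 (841 × 1189 mm)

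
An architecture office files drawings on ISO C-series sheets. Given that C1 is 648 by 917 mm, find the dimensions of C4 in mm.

229 × 324 mm

C2: ⌊917/2⌋ × 648 = 458 × 648 mm
C3: ⌊648/2⌋ × 458 = 324 × 458 mm
C4: ⌊458/2⌋ × 324 = 229 × 324 mm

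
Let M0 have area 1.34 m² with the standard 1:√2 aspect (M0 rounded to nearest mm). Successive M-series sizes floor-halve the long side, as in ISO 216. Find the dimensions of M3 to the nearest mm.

Let M0's short side be w mm. w · w√2 = 1.34 m² = 1,340,000 mm², so w ≈ 973.4 mm and w√2 ≈ 1376.6 mm → M0 = 973 × 1377 mm.
M1: ⌊1377/2⌋ × 973 = 688 × 973 mm
M2: ⌊973/2⌋ × 688 = 486 × 688 mm
M3: ⌊688/2⌋ × 486 = 344 × 486 mm

344 × 486 mm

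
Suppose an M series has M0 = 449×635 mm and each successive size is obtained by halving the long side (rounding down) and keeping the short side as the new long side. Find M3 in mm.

158 × 224 mm

M1: ⌊635/2⌋ × 449 = 317 × 449 mm
M2: ⌊449/2⌋ × 317 = 224 × 317 mm
M3: ⌊317/2⌋ × 224 = 158 × 224 mm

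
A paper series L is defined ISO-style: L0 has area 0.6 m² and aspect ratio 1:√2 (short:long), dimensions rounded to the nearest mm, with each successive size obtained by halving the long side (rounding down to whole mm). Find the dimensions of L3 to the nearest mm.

230 × 325 mm

Let L0's short side be w mm. w · w√2 = 0.6 m² = 600,000 mm², so w ≈ 651.4 mm and w√2 ≈ 921.2 mm → L0 = 651 × 921 mm.
L1: ⌊921/2⌋ × 651 = 460 × 651 mm
L2: ⌊651/2⌋ × 460 = 325 × 460 mm
L3: ⌊460/2⌋ × 325 = 230 × 325 mm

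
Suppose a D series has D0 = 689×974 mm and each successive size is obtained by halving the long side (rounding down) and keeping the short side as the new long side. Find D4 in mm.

172 × 243 mm

D1: ⌊974/2⌋ × 689 = 487 × 689 mm
D2: ⌊689/2⌋ × 487 = 344 × 487 mm
D3: ⌊487/2⌋ × 344 = 243 × 344 mm
D4: ⌊344/2⌋ × 243 = 172 × 243 mm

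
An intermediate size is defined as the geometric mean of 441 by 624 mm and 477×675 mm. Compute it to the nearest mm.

459 × 649 mm

Short side: √(441 · 477) = √210357 ≈ 458.6 → 459 mm
Long side: √(624 · 675) = √421200 ≈ 649.0 → 649 mm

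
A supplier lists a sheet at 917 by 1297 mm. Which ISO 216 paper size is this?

Aspect ratio 1297/917 ≈ 1.414 — close to the ISO √2 ≈ 1.414.
In the C-series (envelope sizes, between A and B): C0 = 917 × 1297 mm.

C0 (917 × 1297 mm)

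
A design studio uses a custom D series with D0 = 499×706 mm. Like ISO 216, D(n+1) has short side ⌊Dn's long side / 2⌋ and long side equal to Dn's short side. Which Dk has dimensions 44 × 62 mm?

D7

D0: 499 × 706 mm
D1: 353 × 499 mm
D2: 249 × 353 mm
D3: 176 × 249 mm
D4: 124 × 176 mm
D5: 88 × 124 mm
D6: 62 × 88 mm
D7: 44 × 62 mm
D8: 31 × 44 mm
→ matches D7.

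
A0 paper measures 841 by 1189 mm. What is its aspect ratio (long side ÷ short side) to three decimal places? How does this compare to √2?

1189 / 841 = 1.414
Matches √2 ≈ 1.414 — the ISO 216 defining ratio.

1.414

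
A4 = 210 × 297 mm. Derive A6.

A5: ⌊297/2⌋ × 210 = 148 × 210 mm
A6: ⌊210/2⌋ × 148 = 105 × 148 mm

105 × 148 mm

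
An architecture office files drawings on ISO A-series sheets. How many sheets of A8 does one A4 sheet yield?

16

A4 = 210 × 297 mm; A8 = 52 × 74 mm.
Each halving step doubles the count; 4 steps from A4 to A8.
2^4 = 16.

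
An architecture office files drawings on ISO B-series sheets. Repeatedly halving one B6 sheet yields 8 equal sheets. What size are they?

8 = 2^3, so 3 halving steps.
B6 → B7 → … → B9 after 3 steps.

B9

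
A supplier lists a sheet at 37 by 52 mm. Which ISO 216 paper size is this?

Aspect ratio 52/37 ≈ 1.405 — close to the ISO √2 ≈ 1.414.
In the A-series (A0 area = 1 m²): A9 = 37 × 52 mm.

A9 (37 × 52 mm)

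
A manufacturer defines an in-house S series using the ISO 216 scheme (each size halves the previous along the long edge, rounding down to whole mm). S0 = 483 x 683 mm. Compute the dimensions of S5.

85 × 120 mm

S1 = 341 × 483 mm (from S0 by 1 halving).
S2: ⌊483/2⌋ × 341 = 241 × 341 mm
S3: ⌊341/2⌋ × 241 = 170 × 241 mm
S4: ⌊241/2⌋ × 170 = 120 × 170 mm
S5: ⌊170/2⌋ × 120 = 85 × 120 mm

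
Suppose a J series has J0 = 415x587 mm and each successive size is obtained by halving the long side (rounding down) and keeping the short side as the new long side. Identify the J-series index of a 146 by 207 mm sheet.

J3

J0: 415 × 587 mm
J1: 293 × 415 mm
J2: 207 × 293 mm
J3: 146 × 207 mm
J4: 103 × 146 mm
→ matches J3.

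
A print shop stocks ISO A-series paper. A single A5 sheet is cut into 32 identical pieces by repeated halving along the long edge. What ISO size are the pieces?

A10

32 = 2^5, so 5 halving steps.
A5 → A6 → … → A10 after 5 steps.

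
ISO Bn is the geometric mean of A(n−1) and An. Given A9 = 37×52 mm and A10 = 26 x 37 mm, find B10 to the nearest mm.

Short side: √(37 · 26) = √962 ≈ 31.0 → 31 mm
Long side: √(52 · 37) = √1924 ≈ 43.9 → 44 mm

31 × 44 mm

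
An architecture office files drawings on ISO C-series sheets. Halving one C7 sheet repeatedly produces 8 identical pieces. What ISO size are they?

8 = 2^3, so 3 halving steps.
C7 → C8 → … → C10 after 3 steps.

C10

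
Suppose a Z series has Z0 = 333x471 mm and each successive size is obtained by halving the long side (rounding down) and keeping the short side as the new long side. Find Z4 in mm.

Z1: ⌊471/2⌋ × 333 = 235 × 333 mm
Z2: ⌊333/2⌋ × 235 = 166 × 235 mm
Z3: ⌊235/2⌋ × 166 = 117 × 166 mm
Z4: ⌊166/2⌋ × 117 = 83 × 117 mm

83 × 117 mm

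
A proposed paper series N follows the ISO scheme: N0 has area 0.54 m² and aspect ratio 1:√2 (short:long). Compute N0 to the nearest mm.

618 × 874 mm

Let the short side be w mm. Then w · w√2 = 0.54 m² = 540,000 mm².
w² = 540,000/√2, so w ≈ 617.9 mm; long side = w√2 ≈ 873.9 mm.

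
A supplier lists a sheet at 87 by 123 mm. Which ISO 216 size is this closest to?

Aspect ratio 123/87 ≈ 1.414 — close to the ISO √2 ≈ 1.414.
In the B-series (B0 = 1000 × 1414 mm): B7 = 88 × 125 mm.
Off by 3 mm total — nearest standard size.

B7 (88 × 125 mm)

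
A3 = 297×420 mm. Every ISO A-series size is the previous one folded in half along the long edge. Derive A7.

A4: ⌊420/2⌋ × 297 = 210 × 297 mm
A5: ⌊297/2⌋ × 210 = 148 × 210 mm
A6: ⌊210/2⌋ × 148 = 105 × 148 mm
A7: ⌊148/2⌋ × 105 = 74 × 105 mm

74 × 105 mm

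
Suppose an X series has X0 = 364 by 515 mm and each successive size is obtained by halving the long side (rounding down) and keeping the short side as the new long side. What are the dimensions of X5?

64 × 91 mm

X1: ⌊515/2⌋ × 364 = 257 × 364 mm
X2: ⌊364/2⌋ × 257 = 182 × 257 mm
X3: ⌊257/2⌋ × 182 = 128 × 182 mm
X4: ⌊182/2⌋ × 128 = 91 × 128 mm
X5: ⌊128/2⌋ × 91 = 64 × 91 mm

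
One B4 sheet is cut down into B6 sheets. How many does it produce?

Each ISO step halves the sheet: 1 × B4 → 2 × B5 → 4 × B6
From B4 to B6 is 2 halving steps: 2^2 = 4.

4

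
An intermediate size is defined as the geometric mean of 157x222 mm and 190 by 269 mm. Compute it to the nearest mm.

Short side: √(157 · 190) = √29830 ≈ 172.7 → 173 mm
Long side: √(222 · 269) = √59718 ≈ 244.4 → 244 mm

173 × 244 mm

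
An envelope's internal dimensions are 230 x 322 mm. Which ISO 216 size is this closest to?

Aspect ratio 322/230 ≈ 1.400 — close to the ISO √2 ≈ 1.414.
In the C-series (envelope sizes, between A and B): C4 = 229 × 324 mm.
Off by 3 mm total — nearest standard size.

C4 (229 × 324 mm)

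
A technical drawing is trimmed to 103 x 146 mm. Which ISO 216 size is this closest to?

Aspect ratio 146/103 ≈ 1.417 — close to the ISO √2 ≈ 1.414.
In the A-series (A0 area = 1 m²): A6 = 105 × 148 mm.
Off by 4 mm total — nearest standard size.

A6 (105 × 148 mm)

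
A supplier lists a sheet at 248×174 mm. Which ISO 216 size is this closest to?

Aspect ratio 248/174 ≈ 1.425 — close to the ISO √2 ≈ 1.414.
In the B-series (B0 = 1000 × 1414 mm): B5 = 176 × 250 mm.
Off by 4 mm total — nearest standard size.

B5 (176 × 250 mm)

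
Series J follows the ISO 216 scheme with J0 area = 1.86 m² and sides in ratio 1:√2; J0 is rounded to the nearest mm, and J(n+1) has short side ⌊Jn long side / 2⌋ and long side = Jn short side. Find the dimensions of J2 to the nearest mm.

Let J0's short side be w mm. w · w√2 = 1.86 m² = 1,860,000 mm², so w ≈ 1146.8 mm and w√2 ≈ 1621.9 mm → J0 = 1147 × 1622 mm.
J1: ⌊1622/2⌋ × 1147 = 811 × 1147 mm
J2: ⌊1147/2⌋ × 811 = 573 × 811 mm

573 × 811 mm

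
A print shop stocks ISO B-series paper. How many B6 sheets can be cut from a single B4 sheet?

4

Each ISO step halves the sheet: 1 × B4 → 2 × B5 → 4 × B6
From B4 to B6 is 2 halving steps: 2^2 = 4.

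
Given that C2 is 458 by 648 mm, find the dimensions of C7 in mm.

C3: ⌊648/2⌋ × 458 = 324 × 458 mm
C4: ⌊458/2⌋ × 324 = 229 × 324 mm
C5: ⌊324/2⌋ × 229 = 162 × 229 mm
C6: ⌊229/2⌋ × 162 = 114 × 162 mm
C7: ⌊162/2⌋ × 114 = 81 × 114 mm

81 × 114 mm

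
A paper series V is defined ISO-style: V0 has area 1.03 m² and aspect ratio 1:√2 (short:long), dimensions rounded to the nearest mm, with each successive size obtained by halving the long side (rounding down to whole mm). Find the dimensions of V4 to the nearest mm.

Let V0's short side be w mm. w · w√2 = 1.03 m² = 1,030,000 mm², so w ≈ 853.4 mm and w√2 ≈ 1206.9 mm → V0 = 853 × 1207 mm.
V1: ⌊1207/2⌋ × 853 = 603 × 853 mm
V2: ⌊853/2⌋ × 603 = 426 × 603 mm
V3: ⌊603/2⌋ × 426 = 301 × 426 mm
V4: ⌊426/2⌋ × 301 = 213 × 301 mm

213 × 301 mm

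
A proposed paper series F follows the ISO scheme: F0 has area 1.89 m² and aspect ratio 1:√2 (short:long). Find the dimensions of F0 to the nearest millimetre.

Let the short side be w mm. Then w · w√2 = 1.89 m² = 1,890,000 mm².
w² = 1,890,000/√2, so w ≈ 1156.0 mm; long side = w√2 ≈ 1634.9 mm.

1156 × 1635 mm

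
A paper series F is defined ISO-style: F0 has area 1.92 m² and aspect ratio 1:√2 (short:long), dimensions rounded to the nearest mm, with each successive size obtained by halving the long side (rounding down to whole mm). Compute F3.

Let F0's short side be w mm. w · w√2 = 1.92 m² = 1,920,000 mm², so w ≈ 1165.2 mm and w√2 ≈ 1647.8 mm → F0 = 1165 × 1648 mm.
F1: ⌊1648/2⌋ × 1165 = 824 × 1165 mm
F2: ⌊1165/2⌋ × 824 = 582 × 824 mm
F3: ⌊824/2⌋ × 582 = 412 × 582 mm

412 × 582 mm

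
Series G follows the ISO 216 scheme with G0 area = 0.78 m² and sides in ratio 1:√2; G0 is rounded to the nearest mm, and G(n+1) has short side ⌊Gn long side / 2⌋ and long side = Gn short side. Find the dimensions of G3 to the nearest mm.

Let G0's short side be w mm. w · w√2 = 0.78 m² = 780,000 mm², so w ≈ 742.7 mm and w√2 ≈ 1050.3 mm → G0 = 743 × 1050 mm.
G1: ⌊1050/2⌋ × 743 = 525 × 743 mm
G2: ⌊743/2⌋ × 525 = 371 × 525 mm
G3: ⌊525/2⌋ × 371 = 262 × 371 mm

262 × 371 mm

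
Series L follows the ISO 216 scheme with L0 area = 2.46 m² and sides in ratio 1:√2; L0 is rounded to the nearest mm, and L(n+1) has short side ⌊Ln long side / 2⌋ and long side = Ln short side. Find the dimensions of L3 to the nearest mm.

466 × 659 mm

Let L0's short side be w mm. w · w√2 = 2.46 m² = 2,460,000 mm², so w ≈ 1318.9 mm and w√2 ≈ 1865.2 mm → L0 = 1319 × 1865 mm.
L1: ⌊1865/2⌋ × 1319 = 932 × 1319 mm
L2: ⌊1319/2⌋ × 932 = 659 × 932 mm
L3: ⌊932/2⌋ × 659 = 466 × 659 mm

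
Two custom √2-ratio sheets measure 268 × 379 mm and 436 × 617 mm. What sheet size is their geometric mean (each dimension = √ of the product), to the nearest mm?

Short side: √(268 · 436) = √116848 ≈ 341.8 → 342 mm
Long side: √(379 · 617) = √233843 ≈ 483.6 → 484 mm

342 × 484 mm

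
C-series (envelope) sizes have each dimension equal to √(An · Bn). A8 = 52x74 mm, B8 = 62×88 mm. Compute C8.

Short side: √(52 · 62) = √3224 ≈ 56.8 → 57 mm
Long side: √(74 · 88) = √6512 ≈ 80.7 → 81 mm

57 × 81 mm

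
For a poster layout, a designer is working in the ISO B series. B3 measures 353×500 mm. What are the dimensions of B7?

88 × 125 mm

B4: ⌊500/2⌋ × 353 = 250 × 353 mm
B5: ⌊353/2⌋ × 250 = 176 × 250 mm
B6: ⌊250/2⌋ × 176 = 125 × 176 mm
B7: ⌊176/2⌋ × 125 = 88 × 125 mm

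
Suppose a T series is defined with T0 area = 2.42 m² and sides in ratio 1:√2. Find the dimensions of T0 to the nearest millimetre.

1308 × 1850 mm

Let the short side be w mm. Then w · w√2 = 2.42 m² = 2,420,000 mm².
w² = 2,420,000/√2, so w ≈ 1308.1 mm; long side = w√2 ≈ 1850.0 mm.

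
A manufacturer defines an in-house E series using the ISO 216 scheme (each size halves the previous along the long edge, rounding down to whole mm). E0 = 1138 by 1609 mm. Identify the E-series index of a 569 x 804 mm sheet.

E0: 1138 × 1609 mm
E1: 804 × 1138 mm
E2: 569 × 804 mm
E3: 402 × 569 mm
→ matches E2.

E2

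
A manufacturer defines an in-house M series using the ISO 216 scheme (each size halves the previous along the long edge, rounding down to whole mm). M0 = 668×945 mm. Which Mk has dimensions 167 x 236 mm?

M0: 668 × 945 mm
M1: 472 × 668 mm
M2: 334 × 472 mm
M3: 236 × 334 mm
M4: 167 × 236 mm
M5: 118 × 167 mm
→ matches M4.

M4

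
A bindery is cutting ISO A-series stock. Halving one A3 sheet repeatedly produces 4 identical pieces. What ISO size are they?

4 = 2^2, so 2 halving steps.
A3 → A4 → … → A5 after 2 steps.

A5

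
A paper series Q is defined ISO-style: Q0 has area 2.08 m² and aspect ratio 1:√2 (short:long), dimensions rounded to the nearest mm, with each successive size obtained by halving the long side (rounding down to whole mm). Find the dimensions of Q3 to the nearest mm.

428 × 606 mm

Let Q0's short side be w mm. w · w√2 = 2.08 m² = 2,080,000 mm², so w ≈ 1212.8 mm and w√2 ≈ 1715.1 mm → Q0 = 1213 × 1715 mm.
Q1: ⌊1715/2⌋ × 1213 = 857 × 1213 mm
Q2: ⌊1213/2⌋ × 857 = 606 × 857 mm
Q3: ⌊857/2⌋ × 606 = 428 × 606 mm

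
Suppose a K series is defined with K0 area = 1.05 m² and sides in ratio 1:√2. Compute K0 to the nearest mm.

862 × 1219 mm

Let the short side be w mm. Then w · w√2 = 1.05 m² = 1,050,000 mm².
w² = 1,050,000/√2, so w ≈ 861.7 mm; long side = w√2 ≈ 1218.6 mm.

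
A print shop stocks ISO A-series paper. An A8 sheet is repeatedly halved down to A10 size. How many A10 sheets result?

A8 = 52 × 74 mm; A10 = 26 × 37 mm.
Each halving step doubles the count; 2 steps from A8 to A10.
2^2 = 4.

4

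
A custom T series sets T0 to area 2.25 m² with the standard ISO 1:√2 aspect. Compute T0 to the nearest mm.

1261 × 1784 mm

Let the short side be w mm. Then w · w√2 = 2.25 m² = 2,250,000 mm².
w² = 2,250,000/√2, so w ≈ 1261.3 mm; long side = w√2 ≈ 1783.8 mm.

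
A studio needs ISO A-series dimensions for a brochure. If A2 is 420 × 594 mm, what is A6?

A3: ⌊594/2⌋ × 420 = 297 × 420 mm
A4: ⌊420/2⌋ × 297 = 210 × 297 mm
A5: ⌊297/2⌋ × 210 = 148 × 210 mm
A6: ⌊210/2⌋ × 148 = 105 × 148 mm

105 × 148 mm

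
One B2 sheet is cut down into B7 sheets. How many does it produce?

B2 = 500 × 707 mm; B7 = 88 × 125 mm.
Each halving step doubles the count; 5 steps from B2 to B7.
2^5 = 32.

32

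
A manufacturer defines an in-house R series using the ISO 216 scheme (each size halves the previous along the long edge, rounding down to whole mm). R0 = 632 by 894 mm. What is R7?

55 × 79 mm

R1 = 447 × 632 mm (from R0 by 1 halving).
R2: ⌊632/2⌋ × 447 = 316 × 447 mm
R3: ⌊447/2⌋ × 316 = 223 × 316 mm
R4: ⌊316/2⌋ × 223 = 158 × 223 mm
R5: ⌊223/2⌋ × 158 = 111 × 158 mm
R6: ⌊158/2⌋ × 111 = 79 × 111 mm
R7: ⌊111/2⌋ × 79 = 55 × 79 mm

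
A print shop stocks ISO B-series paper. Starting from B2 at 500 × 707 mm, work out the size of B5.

176 × 250 mm

B3: ⌊707/2⌋ × 500 = 353 × 500 mm
B4: ⌊500/2⌋ × 353 = 250 × 353 mm
B5: ⌊353/2⌋ × 250 = 176 × 250 mm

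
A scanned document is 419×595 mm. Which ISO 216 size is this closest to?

A2 (420 × 594 mm)

Aspect ratio 595/419 ≈ 1.420 — close to the ISO √2 ≈ 1.414.
In the A-series (A0 area = 1 m²): A2 = 420 × 594 mm.
Off by 2 mm total — nearest standard size.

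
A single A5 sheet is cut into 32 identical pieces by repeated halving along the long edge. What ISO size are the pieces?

A10

32 = 2^5, so 5 halving steps.
A5 → A6 → … → A10 after 5 steps.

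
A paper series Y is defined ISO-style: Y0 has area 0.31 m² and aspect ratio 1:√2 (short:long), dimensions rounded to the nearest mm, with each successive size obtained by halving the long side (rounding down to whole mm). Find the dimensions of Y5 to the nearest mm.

82 × 117 mm

Let Y0's short side be w mm. w · w√2 = 0.31 m² = 310,000 mm², so w ≈ 468.2 mm and w√2 ≈ 662.1 mm → Y0 = 468 × 662 mm.
Y1: ⌊662/2⌋ × 468 = 331 × 468 mm
Y2: ⌊468/2⌋ × 331 = 234 × 331 mm
Y3: ⌊331/2⌋ × 234 = 165 × 234 mm
Y4: ⌊234/2⌋ × 165 = 117 × 165 mm
Y5: ⌊165/2⌋ × 117 = 82 × 117 mm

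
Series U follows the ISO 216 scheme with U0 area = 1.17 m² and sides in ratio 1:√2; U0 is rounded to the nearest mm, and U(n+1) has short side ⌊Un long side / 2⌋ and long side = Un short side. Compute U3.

321 × 455 mm

Let U0's short side be w mm. w · w√2 = 1.17 m² = 1,170,000 mm², so w ≈ 909.6 mm and w√2 ≈ 1286.3 mm → U0 = 910 × 1286 mm.
U1: ⌊1286/2⌋ × 910 = 643 × 910 mm
U2: ⌊910/2⌋ × 643 = 455 × 643 mm
U3: ⌊643/2⌋ × 455 = 321 × 455 mm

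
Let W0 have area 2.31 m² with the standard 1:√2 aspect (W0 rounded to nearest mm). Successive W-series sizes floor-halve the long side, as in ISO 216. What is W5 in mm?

Let W0's short side be w mm. w · w√2 = 2.31 m² = 2,310,000 mm², so w ≈ 1278.1 mm and w√2 ≈ 1807.4 mm → W0 = 1278 × 1807 mm.
W1: ⌊1807/2⌋ × 1278 = 903 × 1278 mm
W2: ⌊1278/2⌋ × 903 = 639 × 903 mm
W3: ⌊903/2⌋ × 639 = 451 × 639 mm
W4: ⌊639/2⌋ × 451 = 319 × 451 mm
W5: ⌊451/2⌋ × 319 = 225 × 319 mm

225 × 319 mm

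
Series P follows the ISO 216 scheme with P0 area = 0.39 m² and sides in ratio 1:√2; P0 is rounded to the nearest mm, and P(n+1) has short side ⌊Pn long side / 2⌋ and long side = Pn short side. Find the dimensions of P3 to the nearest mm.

Let P0's short side be w mm. w · w√2 = 0.39 m² = 390,000 mm², so w ≈ 525.1 mm and w√2 ≈ 742.7 mm → P0 = 525 × 743 mm.
P1: ⌊743/2⌋ × 525 = 371 × 525 mm
P2: ⌊525/2⌋ × 371 = 262 × 371 mm
P3: ⌊371/2⌋ × 262 = 185 × 262 mm

185 × 262 mm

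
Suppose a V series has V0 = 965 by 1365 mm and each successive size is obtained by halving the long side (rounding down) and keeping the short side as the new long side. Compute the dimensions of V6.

120 × 170 mm

V1 = 682 × 965 mm (from V0 by 1 halving).
V2: ⌊965/2⌋ × 682 = 482 × 682 mm
V3: ⌊682/2⌋ × 482 = 341 × 482 mm
V4: ⌊482/2⌋ × 341 = 241 × 341 mm
V5: ⌊341/2⌋ × 241 = 170 × 241 mm
V6: ⌊241/2⌋ × 170 = 120 × 170 mm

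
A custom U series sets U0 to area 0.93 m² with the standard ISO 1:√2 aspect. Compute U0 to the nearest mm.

Let the short side be w mm. Then w · w√2 = 0.93 m² = 930,000 mm².
w² = 930,000/√2, so w ≈ 810.9 mm; long side = w√2 ≈ 1146.8 mm.

811 × 1147 mm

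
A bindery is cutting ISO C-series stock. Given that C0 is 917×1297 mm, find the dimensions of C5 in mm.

162 × 229 mm

C1: ⌊1297/2⌋ × 917 = 648 × 917 mm
C2: ⌊917/2⌋ × 648 = 458 × 648 mm
C3: ⌊648/2⌋ × 458 = 324 × 458 mm
C4: ⌊458/2⌋ × 324 = 229 × 324 mm
C5: ⌊324/2⌋ × 229 = 162 × 229 mm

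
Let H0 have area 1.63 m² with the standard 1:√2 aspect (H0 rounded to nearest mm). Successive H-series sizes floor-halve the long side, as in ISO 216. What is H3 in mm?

Let H0's short side be w mm. w · w√2 = 1.63 m² = 1,630,000 mm², so w ≈ 1073.6 mm and w√2 ≈ 1518.3 mm → H0 = 1074 × 1518 mm.
H1: ⌊1518/2⌋ × 1074 = 759 × 1074 mm
H2: ⌊1074/2⌋ × 759 = 537 × 759 mm
H3: ⌊759/2⌋ × 537 = 379 × 537 mm

379 × 537 mm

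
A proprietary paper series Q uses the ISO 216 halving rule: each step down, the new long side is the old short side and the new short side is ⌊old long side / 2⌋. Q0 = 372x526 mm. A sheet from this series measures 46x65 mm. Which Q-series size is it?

Q0: 372 × 526 mm
Q1: 263 × 372 mm
Q2: 186 × 263 mm
Q3: 131 × 186 mm
Q4: 93 × 131 mm
Q5: 65 × 93 mm
Q6: 46 × 65 mm
Q7: 32 × 46 mm
→ matches Q6.

Q6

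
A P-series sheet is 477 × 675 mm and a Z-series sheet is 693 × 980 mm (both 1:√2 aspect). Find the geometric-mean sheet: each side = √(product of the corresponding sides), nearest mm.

575 × 813 mm

Short side: √(477 · 693) = √330561 ≈ 574.9 → 575 mm
Long side: √(675 · 980) = √661500 ≈ 813.3 → 813 mm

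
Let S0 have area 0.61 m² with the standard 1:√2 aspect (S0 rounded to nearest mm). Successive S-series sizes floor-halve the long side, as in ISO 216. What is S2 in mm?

Let S0's short side be w mm. w · w√2 = 0.61 m² = 610,000 mm², so w ≈ 656.8 mm and w√2 ≈ 928.8 mm → S0 = 657 × 929 mm.
S1: ⌊929/2⌋ × 657 = 464 × 657 mm
S2: ⌊657/2⌋ × 464 = 328 × 464 mm

328 × 464 mm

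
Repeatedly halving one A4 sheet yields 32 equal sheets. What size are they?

A9

32 = 2^5, so 5 halving steps.
A4 → A5 → … → A9 after 5 steps.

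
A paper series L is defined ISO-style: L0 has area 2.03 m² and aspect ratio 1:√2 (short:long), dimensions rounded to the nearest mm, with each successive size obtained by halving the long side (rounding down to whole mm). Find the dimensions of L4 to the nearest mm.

299 × 423 mm

Let L0's short side be w mm. w · w√2 = 2.03 m² = 2,030,000 mm², so w ≈ 1198.1 mm and w√2 ≈ 1694.4 mm → L0 = 1198 × 1694 mm.
L1: ⌊1694/2⌋ × 1198 = 847 × 1198 mm
L2: ⌊1198/2⌋ × 847 = 599 × 847 mm
L3: ⌊847/2⌋ × 599 = 423 × 599 mm
L4: ⌊599/2⌋ × 423 = 299 × 423 mm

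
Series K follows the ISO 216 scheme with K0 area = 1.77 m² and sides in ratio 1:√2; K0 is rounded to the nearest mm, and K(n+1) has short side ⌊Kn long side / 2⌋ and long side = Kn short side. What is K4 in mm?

279 × 395 mm

Let K0's short side be w mm. w · w√2 = 1.77 m² = 1,770,000 mm², so w ≈ 1118.7 mm and w√2 ≈ 1582.1 mm → K0 = 1119 × 1582 mm.
K1: ⌊1582/2⌋ × 1119 = 791 × 1119 mm
K2: ⌊1119/2⌋ × 791 = 559 × 791 mm
K3: ⌊791/2⌋ × 559 = 395 × 559 mm
K4: ⌊559/2⌋ × 395 = 279 × 395 mm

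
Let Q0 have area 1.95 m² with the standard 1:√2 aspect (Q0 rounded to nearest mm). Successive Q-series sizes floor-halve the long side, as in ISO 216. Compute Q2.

Let Q0's short side be w mm. w · w√2 = 1.95 m² = 1,950,000 mm², so w ≈ 1174.2 mm and w√2 ≈ 1660.6 mm → Q0 = 1174 × 1661 mm.
Q1: ⌊1661/2⌋ × 1174 = 830 × 1174 mm
Q2: ⌊1174/2⌋ × 830 = 587 × 830 mm

587 × 830 mm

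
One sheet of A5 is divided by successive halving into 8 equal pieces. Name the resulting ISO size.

8 = 2^3, so 3 halving steps.
A5 → A6 → … → A8 after 3 steps.

A8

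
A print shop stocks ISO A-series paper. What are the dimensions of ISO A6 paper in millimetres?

A0 = 841 × 1189 mm (A0 has area 1 m², aspect 1:√2).
A1: ⌊1189/2⌋ × 841 = 594 × 841 mm
A2: ⌊841/2⌋ × 594 = 420 × 594 mm
A3: ⌊594/2⌋ × 420 = 297 × 420 mm
A4: ⌊420/2⌋ × 297 = 210 × 297 mm
A5: ⌊297/2⌋ × 210 = 148 × 210 mm
A6: ⌊210/2⌋ × 148 = 105 × 148 mm

105 × 148 mm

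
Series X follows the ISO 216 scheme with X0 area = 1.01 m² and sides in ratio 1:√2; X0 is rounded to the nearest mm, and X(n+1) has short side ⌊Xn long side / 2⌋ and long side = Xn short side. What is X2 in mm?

422 × 597 mm

Let X0's short side be w mm. w · w√2 = 1.01 m² = 1,010,000 mm², so w ≈ 845.1 mm and w√2 ≈ 1195.1 mm → X0 = 845 × 1195 mm.
X1: ⌊1195/2⌋ × 845 = 597 × 845 mm
X2: ⌊845/2⌋ × 597 = 422 × 597 mm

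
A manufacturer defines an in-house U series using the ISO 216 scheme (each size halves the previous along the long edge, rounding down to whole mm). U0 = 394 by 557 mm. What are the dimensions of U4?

98 × 139 mm

U1: ⌊557/2⌋ × 394 = 278 × 394 mm
U2: ⌊394/2⌋ × 278 = 197 × 278 mm
U3: ⌊278/2⌋ × 197 = 139 × 197 mm
U4: ⌊197/2⌋ × 139 = 98 × 139 mm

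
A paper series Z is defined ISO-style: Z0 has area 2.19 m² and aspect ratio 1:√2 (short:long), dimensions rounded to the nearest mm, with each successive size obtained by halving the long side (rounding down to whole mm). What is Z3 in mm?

440 × 622 mm

Let Z0's short side be w mm. w · w√2 = 2.19 m² = 2,190,000 mm², so w ≈ 1244.4 mm and w√2 ≈ 1759.9 mm → Z0 = 1244 × 1760 mm.
Z1: ⌊1760/2⌋ × 1244 = 880 × 1244 mm
Z2: ⌊1244/2⌋ × 880 = 622 × 880 mm
Z3: ⌊880/2⌋ × 622 = 440 × 622 mm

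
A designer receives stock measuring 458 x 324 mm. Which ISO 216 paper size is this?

Aspect ratio 458/324 ≈ 1.414 — close to the ISO √2 ≈ 1.414.
In the C-series (envelope sizes, between A and B): C3 = 324 × 458 mm.

C3 (324 × 458 mm)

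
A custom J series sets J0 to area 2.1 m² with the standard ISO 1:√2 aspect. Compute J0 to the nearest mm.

1219 × 1723 mm

Let the short side be w mm. Then w · w√2 = 2.1 m² = 2,100,000 mm².
w² = 2,100,000/√2, so w ≈ 1218.6 mm; long side = w√2 ≈ 1723.3 mm.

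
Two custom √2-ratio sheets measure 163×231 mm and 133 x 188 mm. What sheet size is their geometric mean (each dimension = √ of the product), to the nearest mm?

147 × 208 mm

Short side: √(163 · 133) = √21679 ≈ 147.2 → 147 mm
Long side: √(231 · 188) = √43428 ≈ 208.4 → 208 mm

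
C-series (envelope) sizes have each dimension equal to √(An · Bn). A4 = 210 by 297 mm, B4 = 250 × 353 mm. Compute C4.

229 × 324 mm

Short side: √(210 · 250) = √52500 ≈ 229.1 → 229 mm
Long side: √(297 · 353) = √104841 ≈ 323.8 → 324 mm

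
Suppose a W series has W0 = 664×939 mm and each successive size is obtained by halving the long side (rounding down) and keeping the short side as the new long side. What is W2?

332 × 469 mm

W1: ⌊939/2⌋ × 664 = 469 × 664 mm
W2: ⌊664/2⌋ × 469 = 332 × 469 mm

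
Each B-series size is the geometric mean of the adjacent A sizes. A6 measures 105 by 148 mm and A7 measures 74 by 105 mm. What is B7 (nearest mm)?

Short side: √(105 · 74) = √7770 ≈ 88.1 → 88 mm
Long side: √(148 · 105) = √15540 ≈ 124.7 → 125 mm

88 × 125 mm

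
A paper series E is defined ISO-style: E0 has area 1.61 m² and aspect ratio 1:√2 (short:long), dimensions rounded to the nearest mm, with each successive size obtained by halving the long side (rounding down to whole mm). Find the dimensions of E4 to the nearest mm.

Let E0's short side be w mm. w · w√2 = 1.61 m² = 1,610,000 mm², so w ≈ 1067.0 mm and w√2 ≈ 1508.9 mm → E0 = 1067 × 1509 mm.
E1: ⌊1509/2⌋ × 1067 = 754 × 1067 mm
E2: ⌊1067/2⌋ × 754 = 533 × 754 mm
E3: ⌊754/2⌋ × 533 = 377 × 533 mm
E4: ⌊533/2⌋ × 377 = 266 × 377 mm

266 × 377 mm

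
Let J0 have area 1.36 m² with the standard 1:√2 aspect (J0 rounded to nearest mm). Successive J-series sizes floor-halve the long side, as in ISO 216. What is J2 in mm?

490 × 693 mm

Let J0's short side be w mm. w · w√2 = 1.36 m² = 1,360,000 mm², so w ≈ 980.6 mm and w√2 ≈ 1386.8 mm → J0 = 981 × 1387 mm.
J1: ⌊1387/2⌋ × 981 = 693 × 981 mm
J2: ⌊981/2⌋ × 693 = 490 × 693 mm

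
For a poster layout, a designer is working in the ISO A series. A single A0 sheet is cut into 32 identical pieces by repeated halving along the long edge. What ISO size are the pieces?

A5

32 = 2^5, so 5 halving steps.
A0 → A1 → … → A5 after 5 steps.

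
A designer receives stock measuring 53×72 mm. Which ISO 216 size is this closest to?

A8 (52 × 74 mm)

Aspect ratio 72/53 ≈ 1.358 (ISO target is √2 ≈ 1.414).
In the A-series (A0 area = 1 m²): A8 = 52 × 74 mm.
Off by 3 mm total — nearest standard size.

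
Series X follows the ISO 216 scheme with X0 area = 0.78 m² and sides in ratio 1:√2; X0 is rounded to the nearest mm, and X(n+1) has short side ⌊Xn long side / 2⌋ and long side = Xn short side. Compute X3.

262 × 371 mm

Let X0's short side be w mm. w · w√2 = 0.78 m² = 780,000 mm², so w ≈ 742.7 mm and w√2 ≈ 1050.3 mm → X0 = 743 × 1050 mm.
X1: ⌊1050/2⌋ × 743 = 525 × 743 mm
X2: ⌊743/2⌋ × 525 = 371 × 525 mm
X3: ⌊525/2⌋ × 371 = 262 × 371 mm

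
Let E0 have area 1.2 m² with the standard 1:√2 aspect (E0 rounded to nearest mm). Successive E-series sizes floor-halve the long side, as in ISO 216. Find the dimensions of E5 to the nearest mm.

162 × 230 mm

Let E0's short side be w mm. w · w√2 = 1.2 m² = 1,200,000 mm², so w ≈ 921.2 mm and w√2 ≈ 1302.7 mm → E0 = 921 × 1303 mm.
E1: ⌊1303/2⌋ × 921 = 651 × 921 mm
E2: ⌊921/2⌋ × 651 = 460 × 651 mm
E3: ⌊651/2⌋ × 460 = 325 × 460 mm
E4: ⌊460/2⌋ × 325 = 230 × 325 mm
E5: ⌊325/2⌋ × 230 = 162 × 230 mm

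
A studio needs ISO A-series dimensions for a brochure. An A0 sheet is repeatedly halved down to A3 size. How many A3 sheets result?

Each ISO step halves the sheet: 1 × A0 → 2 × A1 → 4 × A2 → 8 × A3
From A0 to A3 is 3 halving steps: 2^3 = 8.

8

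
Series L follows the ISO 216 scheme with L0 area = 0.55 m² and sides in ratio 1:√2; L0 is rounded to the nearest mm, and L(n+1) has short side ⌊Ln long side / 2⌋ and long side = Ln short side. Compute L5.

110 × 156 mm

Let L0's short side be w mm. w · w√2 = 0.55 m² = 550,000 mm², so w ≈ 623.6 mm and w√2 ≈ 881.9 mm → L0 = 624 × 882 mm.
L1: ⌊882/2⌋ × 624 = 441 × 624 mm
L2: ⌊624/2⌋ × 441 = 312 × 441 mm
L3: ⌊441/2⌋ × 312 = 220 × 312 mm
L4: ⌊312/2⌋ × 220 = 156 × 220 mm
L5: ⌊220/2⌋ × 156 = 110 × 156 mm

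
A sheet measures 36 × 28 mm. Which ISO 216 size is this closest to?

Aspect ratio 36/28 ≈ 1.286 (ISO target is √2 ≈ 1.414).
In the A-series (A0 area = 1 m²): A10 = 26 × 37 mm.
Off by 3 mm total — nearest standard size.

A10 (26 × 37 mm)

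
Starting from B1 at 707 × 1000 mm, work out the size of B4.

B2: ⌊1000/2⌋ × 707 = 500 × 707 mm
B3: ⌊707/2⌋ × 500 = 353 × 500 mm
B4: ⌊500/2⌋ × 353 = 250 × 353 mm

250 × 353 mm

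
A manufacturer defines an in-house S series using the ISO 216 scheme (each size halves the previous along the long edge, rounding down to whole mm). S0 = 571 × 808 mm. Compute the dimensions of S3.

202 × 285 mm

S1: ⌊808/2⌋ × 571 = 404 × 571 mm
S2: ⌊571/2⌋ × 404 = 285 × 404 mm
S3: ⌊404/2⌋ × 285 = 202 × 285 mm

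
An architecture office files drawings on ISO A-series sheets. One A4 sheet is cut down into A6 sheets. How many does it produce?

Each ISO step halves the sheet: 1 × A4 → 2 × A5 → 4 × A6
From A4 to A6 is 2 halving steps: 2^2 = 4.

4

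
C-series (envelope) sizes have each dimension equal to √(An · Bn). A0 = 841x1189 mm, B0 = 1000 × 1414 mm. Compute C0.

Short side: √(841 · 1000) = √841000 ≈ 917.1 → 917 mm
Long side: √(1189 · 1414) = √1681246 ≈ 1296.6 → 1297 mm

917 × 1297 mm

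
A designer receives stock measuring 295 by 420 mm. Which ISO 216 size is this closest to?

Aspect ratio 420/295 ≈ 1.424 — close to the ISO √2 ≈ 1.414.
In the A-series (A0 area = 1 m²): A3 = 297 × 420 mm.
Off by 2 mm total — nearest standard size.

A3 (297 × 420 mm)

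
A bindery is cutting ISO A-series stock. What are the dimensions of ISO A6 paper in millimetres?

A0 = 841 × 1189 mm (A0 has area 1 m², aspect 1:√2).
A1: ⌊1189/2⌋ × 841 = 594 × 841 mm
A2: ⌊841/2⌋ × 594 = 420 × 594 mm
A3: ⌊594/2⌋ × 420 = 297 × 420 mm
A4: ⌊420/2⌋ × 297 = 210 × 297 mm
A5: ⌊297/2⌋ × 210 = 148 × 210 mm
A6: ⌊210/2⌋ × 148 = 105 × 148 mm

105 × 148 mm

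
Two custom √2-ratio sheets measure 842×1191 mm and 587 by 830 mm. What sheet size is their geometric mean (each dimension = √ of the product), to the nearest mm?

Short side: √(842 · 587) = √494254 ≈ 703.0 → 703 mm
Long side: √(1191 · 830) = √988530 ≈ 994.2 → 994 mm

703 × 994 mm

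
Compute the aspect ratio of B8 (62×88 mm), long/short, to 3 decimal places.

1.419

88 / 62 = 1.419
ISO 216 targets √2 ≈ 1.414; the +0.005 deviation is from mm rounding.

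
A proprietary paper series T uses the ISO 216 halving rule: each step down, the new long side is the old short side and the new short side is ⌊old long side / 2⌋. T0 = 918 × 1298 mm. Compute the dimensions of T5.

T1: ⌊1298/2⌋ × 918 = 649 × 918 mm
T2: ⌊918/2⌋ × 649 = 459 × 649 mm
T3: ⌊649/2⌋ × 459 = 324 × 459 mm
T4: ⌊459/2⌋ × 324 = 229 × 324 mm
T5: ⌊324/2⌋ × 229 = 162 × 229 mm

162 × 229 mm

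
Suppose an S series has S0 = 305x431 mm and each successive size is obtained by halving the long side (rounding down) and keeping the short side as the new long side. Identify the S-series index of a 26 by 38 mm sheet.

S7

S0: 305 × 431 mm
S1: 215 × 305 mm
S2: 152 × 215 mm
S3: 107 × 152 mm
S4: 76 × 107 mm
S5: 53 × 76 mm
S6: 38 × 53 mm
S7: 26 × 38 mm
S8: 19 × 26 mm
→ matches S7.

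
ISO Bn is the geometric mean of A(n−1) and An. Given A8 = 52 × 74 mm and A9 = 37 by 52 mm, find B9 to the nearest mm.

Short side: √(52 · 37) = √1924 ≈ 43.9 → 44 mm
Long side: √(74 · 52) = √3848 ≈ 62.0 → 62 mm

44 × 62 mm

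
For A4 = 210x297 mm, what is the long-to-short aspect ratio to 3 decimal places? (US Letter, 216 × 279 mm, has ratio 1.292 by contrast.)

1.414

297 / 210 = 1.414
Matches √2 ≈ 1.414 — the ISO 216 defining ratio.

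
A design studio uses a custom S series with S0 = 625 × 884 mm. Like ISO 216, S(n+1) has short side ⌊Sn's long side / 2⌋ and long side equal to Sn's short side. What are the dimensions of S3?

S1: ⌊884/2⌋ × 625 = 442 × 625 mm
S2: ⌊625/2⌋ × 442 = 312 × 442 mm
S3: ⌊442/2⌋ × 312 = 221 × 312 mm

221 × 312 mm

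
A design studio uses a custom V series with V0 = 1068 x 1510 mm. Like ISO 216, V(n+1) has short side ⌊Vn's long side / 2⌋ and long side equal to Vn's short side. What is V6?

133 × 188 mm

V1 = 755 × 1068 mm (from V0 by 1 halving).
V2: ⌊1068/2⌋ × 755 = 534 × 755 mm
V3: ⌊755/2⌋ × 534 = 377 × 534 mm
V4: ⌊534/2⌋ × 377 = 267 × 377 mm
V5: ⌊377/2⌋ × 267 = 188 × 267 mm
V6: ⌊267/2⌋ × 188 = 133 × 188 mm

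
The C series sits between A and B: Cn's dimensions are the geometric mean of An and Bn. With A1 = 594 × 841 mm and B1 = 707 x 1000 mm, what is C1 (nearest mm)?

Short side: √(594 · 707) = √419958 ≈ 648.0 → 648 mm
Long side: √(841 · 1000) = √841000 ≈ 917.1 → 917 mm

648 × 917 mm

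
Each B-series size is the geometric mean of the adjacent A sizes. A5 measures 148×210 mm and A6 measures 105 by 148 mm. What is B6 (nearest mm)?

125 × 176 mm

Short side: √(148 · 105) = √15540 ≈ 124.7 → 125 mm
Long side: √(210 · 148) = √31080 ≈ 176.3 → 176 mm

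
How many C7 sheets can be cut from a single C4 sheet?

C4 = 229 × 324 mm; C7 = 81 × 114 mm.
Each halving step doubles the count; 3 steps from C4 to C7.
2^3 = 8.

8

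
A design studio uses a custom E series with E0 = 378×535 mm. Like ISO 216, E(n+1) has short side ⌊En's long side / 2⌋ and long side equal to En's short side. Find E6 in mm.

47 × 66 mm

E1 = 267 × 378 mm (from E0 by 1 halving).
E2: ⌊378/2⌋ × 267 = 189 × 267 mm
E3: ⌊267/2⌋ × 189 = 133 × 189 mm
E4: ⌊189/2⌋ × 133 = 94 × 133 mm
E5: ⌊133/2⌋ × 94 = 66 × 94 mm
E6: ⌊94/2⌋ × 66 = 47 × 66 mm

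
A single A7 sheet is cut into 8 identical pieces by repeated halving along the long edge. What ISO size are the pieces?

A10

8 = 2^3, so 3 halving steps.
A7 → A8 → … → A10 after 3 steps.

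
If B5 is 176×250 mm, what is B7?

B6: ⌊250/2⌋ × 176 = 125 × 176 mm
B7: ⌊176/2⌋ × 125 = 88 × 125 mm

88 × 125 mm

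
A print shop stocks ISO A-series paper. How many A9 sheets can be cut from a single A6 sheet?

Each ISO step halves the sheet: 1 × A6 → 2 × A7 → 4 × A8 → 8 × A9
From A6 to A9 is 3 halving steps: 2^3 = 8.

8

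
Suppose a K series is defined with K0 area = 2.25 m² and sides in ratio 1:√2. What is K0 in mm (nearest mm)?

Let the short side be w mm. Then w · w√2 = 2.25 m² = 2,250,000 mm².
w² = 2,250,000/√2, so w ≈ 1261.3 mm; long side = w√2 ≈ 1783.8 mm.

1261 × 1784 mm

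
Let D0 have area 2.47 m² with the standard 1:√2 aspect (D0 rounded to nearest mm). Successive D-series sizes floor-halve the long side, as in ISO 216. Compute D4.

Let D0's short side be w mm. w · w√2 = 2.47 m² = 2,470,000 mm², so w ≈ 1321.6 mm and w√2 ≈ 1869.0 mm → D0 = 1322 × 1869 mm.
D1: ⌊1869/2⌋ × 1322 = 934 × 1322 mm
D2: ⌊1322/2⌋ × 934 = 661 × 934 mm
D3: ⌊934/2⌋ × 661 = 467 × 661 mm
D4: ⌊661/2⌋ × 467 = 330 × 467 mm

330 × 467 mm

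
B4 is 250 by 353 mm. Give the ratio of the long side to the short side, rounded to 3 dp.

1.412

353 / 250 = 1.412
ISO 216 targets √2 ≈ 1.414; the -0.002 deviation is from mm rounding.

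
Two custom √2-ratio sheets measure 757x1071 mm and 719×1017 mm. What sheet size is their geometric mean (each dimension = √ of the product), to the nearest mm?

Short side: √(757 · 719) = √544283 ≈ 737.8 → 738 mm
Long side: √(1071 · 1017) = √1089207 ≈ 1043.7 → 1044 mm

738 × 1044 mm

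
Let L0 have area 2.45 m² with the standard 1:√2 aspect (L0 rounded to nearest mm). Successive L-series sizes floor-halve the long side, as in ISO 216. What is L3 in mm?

465 × 658 mm

Let L0's short side be w mm. w · w√2 = 2.45 m² = 2,450,000 mm², so w ≈ 1316.2 mm and w√2 ≈ 1861.4 mm → L0 = 1316 × 1861 mm.
L1: ⌊1861/2⌋ × 1316 = 930 × 1316 mm
L2: ⌊1316/2⌋ × 930 = 658 × 930 mm
L3: ⌊930/2⌋ × 658 = 465 × 658 mm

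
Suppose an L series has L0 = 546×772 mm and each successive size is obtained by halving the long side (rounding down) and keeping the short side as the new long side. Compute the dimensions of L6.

68 × 96 mm

L1 = 386 × 546 mm (from L0 by 1 halving).
L2: ⌊546/2⌋ × 386 = 273 × 386 mm
L3: ⌊386/2⌋ × 273 = 193 × 273 mm
L4: ⌊273/2⌋ × 193 = 136 × 193 mm
L5: ⌊193/2⌋ × 136 = 96 × 136 mm
L6: ⌊136/2⌋ × 96 = 68 × 96 mm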